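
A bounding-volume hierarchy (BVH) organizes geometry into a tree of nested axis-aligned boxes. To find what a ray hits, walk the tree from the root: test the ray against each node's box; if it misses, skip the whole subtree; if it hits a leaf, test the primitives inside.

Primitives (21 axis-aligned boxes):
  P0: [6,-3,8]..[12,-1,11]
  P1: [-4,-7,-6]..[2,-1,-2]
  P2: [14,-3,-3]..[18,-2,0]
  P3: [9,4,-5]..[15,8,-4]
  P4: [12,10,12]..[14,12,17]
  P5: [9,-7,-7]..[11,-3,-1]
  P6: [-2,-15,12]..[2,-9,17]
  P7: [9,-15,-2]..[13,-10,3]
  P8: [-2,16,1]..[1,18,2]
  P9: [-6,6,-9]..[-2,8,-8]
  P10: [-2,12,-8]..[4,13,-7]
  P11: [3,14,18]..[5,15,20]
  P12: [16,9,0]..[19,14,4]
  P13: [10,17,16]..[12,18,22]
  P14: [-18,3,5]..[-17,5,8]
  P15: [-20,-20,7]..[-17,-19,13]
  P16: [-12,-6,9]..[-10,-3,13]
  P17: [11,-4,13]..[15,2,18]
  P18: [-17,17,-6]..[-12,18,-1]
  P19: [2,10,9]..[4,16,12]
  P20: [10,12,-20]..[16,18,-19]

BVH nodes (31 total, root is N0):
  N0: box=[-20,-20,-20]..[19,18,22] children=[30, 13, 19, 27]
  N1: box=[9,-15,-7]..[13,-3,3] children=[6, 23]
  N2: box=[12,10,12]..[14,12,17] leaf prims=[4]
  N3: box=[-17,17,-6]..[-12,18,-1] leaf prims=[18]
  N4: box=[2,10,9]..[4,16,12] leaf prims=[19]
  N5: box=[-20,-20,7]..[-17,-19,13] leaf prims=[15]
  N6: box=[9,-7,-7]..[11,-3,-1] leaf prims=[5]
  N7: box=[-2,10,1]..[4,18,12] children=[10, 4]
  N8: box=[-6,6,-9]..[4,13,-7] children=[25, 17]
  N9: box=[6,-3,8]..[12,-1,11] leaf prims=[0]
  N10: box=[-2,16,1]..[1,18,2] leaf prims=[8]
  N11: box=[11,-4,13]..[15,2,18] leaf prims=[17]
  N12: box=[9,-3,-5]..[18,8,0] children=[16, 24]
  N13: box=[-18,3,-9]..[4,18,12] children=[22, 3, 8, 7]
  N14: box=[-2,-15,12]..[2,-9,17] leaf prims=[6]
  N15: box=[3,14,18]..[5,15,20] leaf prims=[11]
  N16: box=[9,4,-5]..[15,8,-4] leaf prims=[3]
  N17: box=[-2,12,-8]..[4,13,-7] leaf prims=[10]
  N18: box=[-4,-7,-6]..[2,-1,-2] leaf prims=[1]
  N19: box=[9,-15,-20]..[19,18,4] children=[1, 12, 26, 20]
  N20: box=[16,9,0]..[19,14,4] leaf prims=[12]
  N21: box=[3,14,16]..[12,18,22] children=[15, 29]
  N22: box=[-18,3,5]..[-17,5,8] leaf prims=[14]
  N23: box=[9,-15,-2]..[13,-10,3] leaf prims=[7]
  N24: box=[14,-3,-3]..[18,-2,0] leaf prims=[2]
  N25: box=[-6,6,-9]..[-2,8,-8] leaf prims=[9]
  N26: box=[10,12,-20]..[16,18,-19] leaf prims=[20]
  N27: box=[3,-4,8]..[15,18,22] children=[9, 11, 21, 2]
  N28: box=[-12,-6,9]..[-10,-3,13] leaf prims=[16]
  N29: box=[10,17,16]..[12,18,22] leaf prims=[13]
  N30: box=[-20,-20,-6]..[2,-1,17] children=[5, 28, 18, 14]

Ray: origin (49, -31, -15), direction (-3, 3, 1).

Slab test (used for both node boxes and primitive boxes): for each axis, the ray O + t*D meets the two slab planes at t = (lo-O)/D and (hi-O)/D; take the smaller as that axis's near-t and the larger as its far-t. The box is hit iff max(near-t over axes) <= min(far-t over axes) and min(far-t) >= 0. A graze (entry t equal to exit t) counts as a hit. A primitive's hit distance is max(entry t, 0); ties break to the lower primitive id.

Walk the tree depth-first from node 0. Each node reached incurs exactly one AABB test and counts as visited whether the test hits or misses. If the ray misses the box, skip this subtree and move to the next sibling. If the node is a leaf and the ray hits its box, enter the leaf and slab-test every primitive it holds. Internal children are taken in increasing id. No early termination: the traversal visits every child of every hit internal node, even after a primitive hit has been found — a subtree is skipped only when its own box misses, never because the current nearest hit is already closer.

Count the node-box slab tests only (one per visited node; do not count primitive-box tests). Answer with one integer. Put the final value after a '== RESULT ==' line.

Walk:
N0 x:[10,23] y:[11/3,49/3] z:[-5,37] -> hit [10,49/3], descend [13, 19, 27, 30]
  N13 x:[15,67/3] y:[34/3,49/3] z:[6,27] -> hit [15,49/3], descend [3, 7, 8, 22]
    N3 x:[61/3,22] y:[16,49/3] z:[9,14] -> miss, prune
    N7 x:[15,17] y:[41/3,49/3] z:[16,27] -> hit [16,49/3], descend [4, 10]
      N4 x:[15,47/3] y:[41/3,47/3] z:[24,27] -> miss, prune
      N10 x:[16,17] y:[47/3,49/3] z:[16,17] -> hit [16,49/3] leaf, test {P8@t=16}
    N8 x:[15,55/3] y:[37/3,44/3] z:[6,8] -> miss, prune
    N22 x:[22,67/3] y:[34/3,12] z:[20,23] -> miss, prune
  N19 x:[10,40/3] y:[16/3,49/3] z:[-5,19] -> hit [10,40/3], descend [1, 12, 20, 26]
    N1 x:[12,40/3] y:[16/3,28/3] z:[8,18] -> miss, prune
    N12 x:[31/3,40/3] y:[28/3,13] z:[10,15] -> hit [31/3,13], descend [16, 24]
      N16 x:[34/3,40/3] y:[35/3,13] z:[10,11] -> miss, prune
      N24 x:[31/3,35/3] y:[28/3,29/3] z:[12,15] -> miss, prune
    N20 x:[10,11] y:[40/3,15] z:[15,19] -> miss, prune
    N26 x:[11,13] y:[43/3,49/3] z:[-5,-4] -> miss, prune
  N27 x:[34/3,46/3] y:[9,49/3] z:[23,37] -> miss, prune
  N30 x:[47/3,23] y:[11/3,10] z:[9,32] -> miss, prune

order=[0, 13, 3, 7, 4, 10, 8, 22, 19, 1, 12, 16, 24, 20, 26, 27, 30]  |boxes|=17  |leaves|=1  hit=P8

== RESULT ==
17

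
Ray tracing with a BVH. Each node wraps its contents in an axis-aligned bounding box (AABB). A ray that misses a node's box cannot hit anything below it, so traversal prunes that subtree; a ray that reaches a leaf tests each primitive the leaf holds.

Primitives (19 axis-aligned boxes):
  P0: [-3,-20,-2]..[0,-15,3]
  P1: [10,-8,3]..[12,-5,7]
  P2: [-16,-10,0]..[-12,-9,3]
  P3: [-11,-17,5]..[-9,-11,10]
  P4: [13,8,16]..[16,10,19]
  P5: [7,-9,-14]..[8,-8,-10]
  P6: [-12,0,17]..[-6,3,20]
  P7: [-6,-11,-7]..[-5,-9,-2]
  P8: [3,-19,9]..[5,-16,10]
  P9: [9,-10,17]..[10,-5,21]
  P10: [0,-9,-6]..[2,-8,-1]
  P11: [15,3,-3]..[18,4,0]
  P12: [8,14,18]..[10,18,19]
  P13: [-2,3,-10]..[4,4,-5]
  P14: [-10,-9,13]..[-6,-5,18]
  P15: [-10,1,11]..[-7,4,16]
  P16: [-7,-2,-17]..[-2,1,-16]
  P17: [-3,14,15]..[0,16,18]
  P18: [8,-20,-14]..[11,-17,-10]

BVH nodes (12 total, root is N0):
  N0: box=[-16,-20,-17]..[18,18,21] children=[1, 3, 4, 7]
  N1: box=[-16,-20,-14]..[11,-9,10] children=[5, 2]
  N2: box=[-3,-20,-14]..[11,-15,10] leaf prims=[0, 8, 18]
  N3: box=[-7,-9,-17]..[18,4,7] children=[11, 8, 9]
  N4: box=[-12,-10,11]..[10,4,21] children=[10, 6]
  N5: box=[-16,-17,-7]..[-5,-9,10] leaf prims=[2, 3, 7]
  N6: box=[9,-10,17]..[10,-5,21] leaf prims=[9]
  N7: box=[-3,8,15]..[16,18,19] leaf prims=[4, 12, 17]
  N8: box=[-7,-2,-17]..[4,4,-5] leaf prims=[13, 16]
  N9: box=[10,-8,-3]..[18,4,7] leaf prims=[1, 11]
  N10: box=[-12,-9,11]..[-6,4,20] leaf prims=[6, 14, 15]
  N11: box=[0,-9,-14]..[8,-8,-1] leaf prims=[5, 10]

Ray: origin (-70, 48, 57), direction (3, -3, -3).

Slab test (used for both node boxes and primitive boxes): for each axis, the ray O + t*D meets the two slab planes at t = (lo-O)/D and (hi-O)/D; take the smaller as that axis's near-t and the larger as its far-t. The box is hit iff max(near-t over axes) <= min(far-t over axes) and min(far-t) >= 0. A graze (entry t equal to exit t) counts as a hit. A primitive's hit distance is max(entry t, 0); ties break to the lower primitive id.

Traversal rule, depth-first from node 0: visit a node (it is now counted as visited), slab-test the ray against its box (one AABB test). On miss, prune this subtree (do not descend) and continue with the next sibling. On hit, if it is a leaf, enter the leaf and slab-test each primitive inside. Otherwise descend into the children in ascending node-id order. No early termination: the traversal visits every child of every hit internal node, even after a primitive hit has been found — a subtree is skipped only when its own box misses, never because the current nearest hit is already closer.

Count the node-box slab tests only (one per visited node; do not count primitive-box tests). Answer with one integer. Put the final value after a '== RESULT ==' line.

Traverse from the root:
N0 x:[18,88/3] y:[10,68/3] z:[12,74/3] -> hit [18,68/3], descend [1, 3, 4, 7]
  N1 x:[18,27] y:[19,68/3] z:[47/3,71/3] -> hit [19,68/3], descend [2, 5]
    N2 x:[67/3,27] y:[21,68/3] z:[47/3,71/3] -> hit [67/3,68/3] leaf, test {P0(miss), P8(miss), P18(miss)}
    N5 x:[18,65/3] y:[19,65/3] z:[47/3,64/3] -> hit [19,64/3] leaf, test {P2@t=19, P3(miss), P7(miss)}
  N3 x:[21,88/3] y:[44/3,19] z:[50/3,74/3] -> miss, prune
  N4 x:[58/3,80/3] y:[44/3,58/3] z:[12,46/3] -> miss, prune
  N7 x:[67/3,86/3] y:[10,40/3] z:[38/3,14] -> miss, prune

7 AABB tests over nodes [0, 1, 2, 5, 3, 4, 7]; 2 leaves entered; closest P2.

== RESULT ==
7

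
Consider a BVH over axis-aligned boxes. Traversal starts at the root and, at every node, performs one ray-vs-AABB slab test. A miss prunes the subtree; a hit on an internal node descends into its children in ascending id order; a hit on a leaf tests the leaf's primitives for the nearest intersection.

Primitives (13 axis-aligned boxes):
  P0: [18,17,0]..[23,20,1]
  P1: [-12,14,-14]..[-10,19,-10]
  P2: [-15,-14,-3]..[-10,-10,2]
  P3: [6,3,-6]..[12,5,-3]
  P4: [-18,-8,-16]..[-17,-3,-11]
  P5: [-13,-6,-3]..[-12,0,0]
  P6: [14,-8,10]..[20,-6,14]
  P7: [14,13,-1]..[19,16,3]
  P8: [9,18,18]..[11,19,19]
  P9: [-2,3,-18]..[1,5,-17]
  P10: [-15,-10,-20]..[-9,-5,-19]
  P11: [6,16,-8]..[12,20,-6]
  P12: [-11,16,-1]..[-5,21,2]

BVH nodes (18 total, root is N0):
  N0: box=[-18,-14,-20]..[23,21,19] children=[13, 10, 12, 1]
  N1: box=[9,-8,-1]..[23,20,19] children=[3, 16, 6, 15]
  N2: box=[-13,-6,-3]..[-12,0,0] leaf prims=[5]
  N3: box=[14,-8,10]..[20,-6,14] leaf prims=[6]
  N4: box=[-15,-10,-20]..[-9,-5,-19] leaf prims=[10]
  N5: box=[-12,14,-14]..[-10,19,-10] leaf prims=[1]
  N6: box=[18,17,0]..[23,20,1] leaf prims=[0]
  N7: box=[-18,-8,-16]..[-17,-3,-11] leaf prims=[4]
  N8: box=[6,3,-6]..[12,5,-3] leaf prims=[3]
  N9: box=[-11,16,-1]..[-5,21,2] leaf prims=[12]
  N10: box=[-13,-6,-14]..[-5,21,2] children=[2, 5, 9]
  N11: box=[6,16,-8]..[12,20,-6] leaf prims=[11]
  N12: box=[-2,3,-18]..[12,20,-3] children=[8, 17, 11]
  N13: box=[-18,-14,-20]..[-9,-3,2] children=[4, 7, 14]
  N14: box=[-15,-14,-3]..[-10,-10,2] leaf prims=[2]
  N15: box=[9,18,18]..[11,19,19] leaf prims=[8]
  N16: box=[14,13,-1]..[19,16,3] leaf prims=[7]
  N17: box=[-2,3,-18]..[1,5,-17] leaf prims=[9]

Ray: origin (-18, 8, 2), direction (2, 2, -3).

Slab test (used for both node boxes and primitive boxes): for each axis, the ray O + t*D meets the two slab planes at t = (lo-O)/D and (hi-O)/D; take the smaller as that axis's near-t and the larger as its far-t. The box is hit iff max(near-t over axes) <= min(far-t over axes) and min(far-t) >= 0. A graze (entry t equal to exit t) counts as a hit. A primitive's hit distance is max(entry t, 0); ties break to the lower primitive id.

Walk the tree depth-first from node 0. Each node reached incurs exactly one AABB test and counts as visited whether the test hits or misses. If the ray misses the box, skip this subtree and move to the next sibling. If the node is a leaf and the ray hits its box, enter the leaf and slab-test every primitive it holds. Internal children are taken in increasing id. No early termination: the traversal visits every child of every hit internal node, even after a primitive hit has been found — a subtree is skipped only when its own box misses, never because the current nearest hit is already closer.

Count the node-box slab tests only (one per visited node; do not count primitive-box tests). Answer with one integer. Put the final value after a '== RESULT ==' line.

Walk:
N0 x:[0,41/2] y:[-11,13/2] z:[-17/3,22/3] -> hit [0,13/2], descend [1, 10, 12, 13]
  N1 x:[27/2,41/2] y:[-8,6] z:[-17/3,1] -> miss, prune
  N10 x:[5/2,13/2] y:[-7,13/2] z:[0,16/3] -> hit [5/2,16/3], descend [2, 5, 9]
    N2 x:[5/2,3] y:[-7,-4] z:[2/3,5/3] -> miss, prune
    N5 x:[3,4] y:[3,11/2] z:[4,16/3] -> hit [4,4] leaf, test {P1@t=4}
    N9 x:[7/2,13/2] y:[4,13/2] z:[0,1] -> miss, prune
  N12 x:[8,15] y:[-5/2,6] z:[5/3,20/3] -> miss, prune
  N13 x:[0,9/2] y:[-11,-11/2] z:[0,22/3] -> miss, prune

8 AABB tests over nodes [0, 1, 10, 2, 5, 9, 12, 13]; 1 leaf entered; closest P1.

== RESULT ==
8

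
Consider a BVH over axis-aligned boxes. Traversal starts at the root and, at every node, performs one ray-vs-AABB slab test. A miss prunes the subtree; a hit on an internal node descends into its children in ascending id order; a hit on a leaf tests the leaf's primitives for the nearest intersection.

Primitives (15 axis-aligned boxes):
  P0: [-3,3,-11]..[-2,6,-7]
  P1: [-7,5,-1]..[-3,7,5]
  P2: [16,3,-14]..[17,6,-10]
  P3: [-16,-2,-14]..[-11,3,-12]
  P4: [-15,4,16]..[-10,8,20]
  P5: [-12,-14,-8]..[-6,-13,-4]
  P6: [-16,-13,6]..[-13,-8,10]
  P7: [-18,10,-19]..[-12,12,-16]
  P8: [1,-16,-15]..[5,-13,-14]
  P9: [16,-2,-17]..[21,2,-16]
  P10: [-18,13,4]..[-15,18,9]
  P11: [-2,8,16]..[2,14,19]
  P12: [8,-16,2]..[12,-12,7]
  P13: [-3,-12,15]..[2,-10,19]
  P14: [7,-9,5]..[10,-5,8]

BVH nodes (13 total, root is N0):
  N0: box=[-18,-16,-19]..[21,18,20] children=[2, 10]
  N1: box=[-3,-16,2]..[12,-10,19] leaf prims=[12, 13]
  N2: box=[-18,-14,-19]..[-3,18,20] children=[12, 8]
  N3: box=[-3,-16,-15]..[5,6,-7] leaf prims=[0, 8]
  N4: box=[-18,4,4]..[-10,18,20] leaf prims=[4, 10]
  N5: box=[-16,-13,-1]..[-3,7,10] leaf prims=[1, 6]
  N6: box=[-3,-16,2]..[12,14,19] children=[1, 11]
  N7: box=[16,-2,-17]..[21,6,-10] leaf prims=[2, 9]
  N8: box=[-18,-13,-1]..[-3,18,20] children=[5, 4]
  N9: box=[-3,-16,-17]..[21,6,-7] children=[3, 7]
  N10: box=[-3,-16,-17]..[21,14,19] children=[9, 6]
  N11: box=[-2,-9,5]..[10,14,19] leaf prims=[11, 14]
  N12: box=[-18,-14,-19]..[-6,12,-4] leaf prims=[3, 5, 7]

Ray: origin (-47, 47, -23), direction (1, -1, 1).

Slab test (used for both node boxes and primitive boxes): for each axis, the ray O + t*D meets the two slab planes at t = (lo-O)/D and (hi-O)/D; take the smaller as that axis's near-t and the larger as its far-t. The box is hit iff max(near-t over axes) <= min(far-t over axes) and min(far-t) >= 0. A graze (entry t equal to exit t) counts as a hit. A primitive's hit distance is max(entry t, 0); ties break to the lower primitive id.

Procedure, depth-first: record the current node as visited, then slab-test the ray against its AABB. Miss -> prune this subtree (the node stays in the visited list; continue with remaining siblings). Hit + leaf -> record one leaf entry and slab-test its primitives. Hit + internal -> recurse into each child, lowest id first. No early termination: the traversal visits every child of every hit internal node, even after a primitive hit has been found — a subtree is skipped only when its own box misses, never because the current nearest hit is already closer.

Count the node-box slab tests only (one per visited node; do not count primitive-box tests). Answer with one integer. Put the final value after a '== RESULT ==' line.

Trace the traversal:
N0 x:[29,68] y:[29,63] z:[4,43] -> hit [29,43], descend [2, 10]
  N2 x:[29,44] y:[29,61] z:[4,43] -> hit [29,43], descend [8, 12]
    N8 x:[29,44] y:[29,60] z:[22,43] -> hit [29,43], descend [4, 5]
      N4 x:[29,37] y:[29,43] z:[27,43] -> hit [29,37] leaf, test {P4(miss), P10@t=29}
      N5 x:[31,44] y:[40,60] z:[22,33] -> miss, prune
    N12 x:[29,41] y:[35,61] z:[4,19] -> miss, prune
  N10 x:[44,68] y:[33,63] z:[6,42] -> miss, prune

order=[0, 2, 8, 4, 5, 12, 10]  |boxes|=7  |leaves|=1  hit=P10

== RESULT ==
7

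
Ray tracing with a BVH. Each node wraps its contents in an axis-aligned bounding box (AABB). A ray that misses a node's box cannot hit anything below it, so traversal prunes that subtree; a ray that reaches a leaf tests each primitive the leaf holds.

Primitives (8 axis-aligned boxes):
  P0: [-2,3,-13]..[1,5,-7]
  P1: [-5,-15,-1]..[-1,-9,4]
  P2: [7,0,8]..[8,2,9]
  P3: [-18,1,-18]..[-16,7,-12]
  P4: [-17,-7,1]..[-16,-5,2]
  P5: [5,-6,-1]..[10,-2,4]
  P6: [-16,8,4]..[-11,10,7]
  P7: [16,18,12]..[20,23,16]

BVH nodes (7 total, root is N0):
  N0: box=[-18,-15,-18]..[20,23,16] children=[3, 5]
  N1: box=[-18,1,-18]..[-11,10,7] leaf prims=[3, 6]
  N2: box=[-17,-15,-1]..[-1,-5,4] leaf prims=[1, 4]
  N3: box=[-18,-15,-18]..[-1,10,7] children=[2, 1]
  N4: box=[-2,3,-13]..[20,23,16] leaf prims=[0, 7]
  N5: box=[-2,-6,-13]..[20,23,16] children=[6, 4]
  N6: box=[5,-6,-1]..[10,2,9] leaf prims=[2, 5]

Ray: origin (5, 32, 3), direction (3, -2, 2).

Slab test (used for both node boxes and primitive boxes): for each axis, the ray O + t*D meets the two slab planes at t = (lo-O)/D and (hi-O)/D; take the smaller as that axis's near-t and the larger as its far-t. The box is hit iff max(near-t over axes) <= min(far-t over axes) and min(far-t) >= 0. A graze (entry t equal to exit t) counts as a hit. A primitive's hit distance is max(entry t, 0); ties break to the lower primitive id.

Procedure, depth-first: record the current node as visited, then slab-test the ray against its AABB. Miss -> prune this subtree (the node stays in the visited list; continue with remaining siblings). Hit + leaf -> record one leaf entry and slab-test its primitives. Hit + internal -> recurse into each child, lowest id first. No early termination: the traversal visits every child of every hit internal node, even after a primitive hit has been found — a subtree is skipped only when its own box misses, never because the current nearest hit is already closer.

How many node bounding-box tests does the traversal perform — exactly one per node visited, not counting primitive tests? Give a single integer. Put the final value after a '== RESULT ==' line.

Traverse from the root:
N0 x:[-23/3,5] y:[9/2,47/2] z:[-21/2,13/2] -> hit [9/2,5], descend [3, 5]
  N3 x:[-23/3,-2] y:[11,47/2] z:[-21/2,2] -> miss, prune
  N5 x:[-7/3,5] y:[9/2,19] z:[-8,13/2] -> hit [9/2,5], descend [4, 6]
    N4 x:[-7/3,5] y:[9/2,29/2] z:[-8,13/2] -> hit [9/2,5] leaf, test {P0(miss), P7@t=9/2}
    N6 x:[0,5/3] y:[15,19] z:[-2,3] -> miss, prune

5 AABB tests over nodes [0, 3, 5, 4, 6]; 1 leaf entered; closest P7.

== RESULT ==
5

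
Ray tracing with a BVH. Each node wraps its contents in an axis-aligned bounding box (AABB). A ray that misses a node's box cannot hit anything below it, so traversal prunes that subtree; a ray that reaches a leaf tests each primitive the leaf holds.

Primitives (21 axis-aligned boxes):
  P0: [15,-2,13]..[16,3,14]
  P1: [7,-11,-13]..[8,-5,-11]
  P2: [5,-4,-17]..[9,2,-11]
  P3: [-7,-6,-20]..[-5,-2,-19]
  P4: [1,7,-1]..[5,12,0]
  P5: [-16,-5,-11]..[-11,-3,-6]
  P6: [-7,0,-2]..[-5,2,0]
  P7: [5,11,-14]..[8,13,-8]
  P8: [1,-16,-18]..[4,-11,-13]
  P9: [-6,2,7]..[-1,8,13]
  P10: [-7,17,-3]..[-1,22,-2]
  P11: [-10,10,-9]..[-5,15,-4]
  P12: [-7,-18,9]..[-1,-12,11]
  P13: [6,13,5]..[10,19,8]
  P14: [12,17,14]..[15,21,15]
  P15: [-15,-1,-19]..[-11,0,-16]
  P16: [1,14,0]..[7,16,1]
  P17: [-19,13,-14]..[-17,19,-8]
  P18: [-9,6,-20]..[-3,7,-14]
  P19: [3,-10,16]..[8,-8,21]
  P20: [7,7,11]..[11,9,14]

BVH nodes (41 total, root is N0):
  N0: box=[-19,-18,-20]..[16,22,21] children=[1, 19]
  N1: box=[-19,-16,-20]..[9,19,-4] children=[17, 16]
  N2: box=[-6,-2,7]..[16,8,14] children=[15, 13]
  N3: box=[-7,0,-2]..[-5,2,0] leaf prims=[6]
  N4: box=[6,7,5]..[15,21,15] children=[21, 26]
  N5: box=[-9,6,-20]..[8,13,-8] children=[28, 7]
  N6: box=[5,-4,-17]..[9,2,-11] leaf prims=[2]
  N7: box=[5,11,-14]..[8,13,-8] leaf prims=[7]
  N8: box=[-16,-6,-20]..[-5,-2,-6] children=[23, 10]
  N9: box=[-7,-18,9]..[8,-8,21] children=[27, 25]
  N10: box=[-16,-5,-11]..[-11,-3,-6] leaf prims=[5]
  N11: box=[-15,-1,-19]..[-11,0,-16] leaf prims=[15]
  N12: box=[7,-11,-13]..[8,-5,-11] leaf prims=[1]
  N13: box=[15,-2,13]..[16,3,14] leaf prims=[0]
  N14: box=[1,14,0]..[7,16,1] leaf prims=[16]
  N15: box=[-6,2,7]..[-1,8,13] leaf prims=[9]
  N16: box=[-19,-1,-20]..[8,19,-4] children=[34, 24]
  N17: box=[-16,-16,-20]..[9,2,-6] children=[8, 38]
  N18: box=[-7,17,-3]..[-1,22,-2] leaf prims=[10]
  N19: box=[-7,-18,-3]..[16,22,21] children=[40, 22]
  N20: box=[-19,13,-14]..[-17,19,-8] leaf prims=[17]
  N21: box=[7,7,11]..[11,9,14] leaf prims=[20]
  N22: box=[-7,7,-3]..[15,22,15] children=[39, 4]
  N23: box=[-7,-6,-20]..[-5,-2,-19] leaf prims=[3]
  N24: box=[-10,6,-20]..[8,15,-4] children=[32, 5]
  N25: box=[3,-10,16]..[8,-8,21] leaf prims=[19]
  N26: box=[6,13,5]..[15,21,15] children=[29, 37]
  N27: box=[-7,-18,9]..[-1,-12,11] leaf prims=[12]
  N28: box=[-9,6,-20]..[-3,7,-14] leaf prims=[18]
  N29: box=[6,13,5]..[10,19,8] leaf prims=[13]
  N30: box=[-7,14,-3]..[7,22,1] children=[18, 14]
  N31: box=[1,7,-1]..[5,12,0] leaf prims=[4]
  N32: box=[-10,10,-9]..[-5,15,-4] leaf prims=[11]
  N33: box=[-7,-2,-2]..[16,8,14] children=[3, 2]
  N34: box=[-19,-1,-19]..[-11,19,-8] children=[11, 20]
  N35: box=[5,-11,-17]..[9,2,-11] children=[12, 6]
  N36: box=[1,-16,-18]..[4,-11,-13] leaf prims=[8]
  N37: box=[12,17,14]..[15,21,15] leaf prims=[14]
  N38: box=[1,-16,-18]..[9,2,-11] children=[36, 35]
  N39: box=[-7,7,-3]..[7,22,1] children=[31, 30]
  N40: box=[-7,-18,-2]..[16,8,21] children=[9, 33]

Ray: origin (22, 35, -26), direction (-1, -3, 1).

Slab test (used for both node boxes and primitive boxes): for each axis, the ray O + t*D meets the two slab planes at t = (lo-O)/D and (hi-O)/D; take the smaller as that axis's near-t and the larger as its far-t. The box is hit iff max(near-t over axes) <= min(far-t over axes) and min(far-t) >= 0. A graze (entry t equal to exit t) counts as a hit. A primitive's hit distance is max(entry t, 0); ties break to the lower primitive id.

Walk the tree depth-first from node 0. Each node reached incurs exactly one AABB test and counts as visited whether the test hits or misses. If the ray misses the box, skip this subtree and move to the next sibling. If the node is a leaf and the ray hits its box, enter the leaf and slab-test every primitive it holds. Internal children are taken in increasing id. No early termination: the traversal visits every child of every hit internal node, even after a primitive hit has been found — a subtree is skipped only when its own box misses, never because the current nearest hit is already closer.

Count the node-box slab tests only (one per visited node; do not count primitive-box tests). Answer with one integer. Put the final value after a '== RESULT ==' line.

Walk:
N0 x:[6,41] y:[13/3,53/3] z:[6,47] -> hit [6,53/3], descend [1, 19]
  N1 x:[13,41] y:[16/3,17] z:[6,22] -> hit [13,17], descend [16, 17]
    N16 x:[14,41] y:[16/3,12] z:[6,22] -> miss, prune
    N17 x:[13,38] y:[11,17] z:[6,20] -> hit [13,17], descend [8, 38]
      N8 x:[27,38] y:[37/3,41/3] z:[6,20] -> miss, prune
      N38 x:[13,21] y:[11,17] z:[8,15] -> hit [13,15], descend [35, 36]
        N35 x:[13,17] y:[11,46/3] z:[9,15] -> hit [13,15], descend [6, 12]
          N6 x:[13,17] y:[11,13] z:[9,15] -> hit [13,13] leaf, test {P2@t=13}
          N12 x:[14,15] y:[40/3,46/3] z:[13,15] -> hit [14,15] leaf, test {P1@t=14}
        N36 x:[18,21] y:[46/3,17] z:[8,13] -> miss, prune
  N19 x:[6,29] y:[13/3,53/3] z:[23,47] -> miss, prune

11 AABB tests over nodes [0, 1, 16, 17, 8, 38, 35, 6, 12, 36, 19]; 2 leaves entered; closest P2.

== RESULT ==
11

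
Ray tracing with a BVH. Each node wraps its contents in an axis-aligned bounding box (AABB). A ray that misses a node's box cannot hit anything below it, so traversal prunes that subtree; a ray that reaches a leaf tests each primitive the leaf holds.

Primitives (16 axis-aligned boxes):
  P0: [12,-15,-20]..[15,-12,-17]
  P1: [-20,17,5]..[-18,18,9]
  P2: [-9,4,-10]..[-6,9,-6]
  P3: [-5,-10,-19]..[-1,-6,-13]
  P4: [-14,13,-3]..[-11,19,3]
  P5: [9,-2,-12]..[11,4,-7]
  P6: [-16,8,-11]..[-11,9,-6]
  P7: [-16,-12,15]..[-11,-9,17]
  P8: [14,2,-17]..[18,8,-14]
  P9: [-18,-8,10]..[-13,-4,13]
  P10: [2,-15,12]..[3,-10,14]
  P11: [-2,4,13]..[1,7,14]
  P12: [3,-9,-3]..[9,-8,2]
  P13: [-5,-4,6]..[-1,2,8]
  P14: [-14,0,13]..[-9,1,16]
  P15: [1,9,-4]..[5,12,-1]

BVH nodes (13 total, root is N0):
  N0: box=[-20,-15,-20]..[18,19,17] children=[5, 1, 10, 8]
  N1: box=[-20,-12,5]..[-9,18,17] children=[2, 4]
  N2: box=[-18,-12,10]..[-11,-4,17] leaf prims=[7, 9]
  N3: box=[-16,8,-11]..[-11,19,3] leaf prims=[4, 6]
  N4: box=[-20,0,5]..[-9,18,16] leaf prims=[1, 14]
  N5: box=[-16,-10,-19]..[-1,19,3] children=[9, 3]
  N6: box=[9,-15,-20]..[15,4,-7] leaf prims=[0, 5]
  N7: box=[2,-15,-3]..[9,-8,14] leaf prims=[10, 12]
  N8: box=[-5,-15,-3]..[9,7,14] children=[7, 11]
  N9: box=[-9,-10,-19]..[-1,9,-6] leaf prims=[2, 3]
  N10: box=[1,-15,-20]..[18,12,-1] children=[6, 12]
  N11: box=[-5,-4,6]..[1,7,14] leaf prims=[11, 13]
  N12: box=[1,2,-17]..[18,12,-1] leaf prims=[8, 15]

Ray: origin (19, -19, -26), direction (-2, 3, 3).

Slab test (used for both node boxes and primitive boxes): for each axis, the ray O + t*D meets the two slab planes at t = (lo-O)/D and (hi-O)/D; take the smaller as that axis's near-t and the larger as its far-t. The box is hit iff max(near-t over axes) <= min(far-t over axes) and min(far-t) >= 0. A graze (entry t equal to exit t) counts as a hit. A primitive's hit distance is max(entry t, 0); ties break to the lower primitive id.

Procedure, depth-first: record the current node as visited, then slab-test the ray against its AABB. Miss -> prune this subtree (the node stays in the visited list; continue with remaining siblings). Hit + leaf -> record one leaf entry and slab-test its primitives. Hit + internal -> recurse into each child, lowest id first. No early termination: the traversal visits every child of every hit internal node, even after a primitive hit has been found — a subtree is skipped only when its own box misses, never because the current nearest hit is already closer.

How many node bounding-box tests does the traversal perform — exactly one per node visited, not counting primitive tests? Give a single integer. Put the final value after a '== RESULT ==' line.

Trace the traversal:
N0 x:[1/2,39/2] y:[4/3,38/3] z:[2,43/3] -> hit [2,38/3], descend [1, 5, 8, 10]
  N1 x:[14,39/2] y:[7/3,37/3] z:[31/3,43/3] -> miss, prune
  N5 x:[10,35/2] y:[3,38/3] z:[7/3,29/3] -> miss, prune
  N8 x:[5,12] y:[4/3,26/3] z:[23/3,40/3] -> hit [23/3,26/3], descend [7, 11]
    N7 x:[5,17/2] y:[4/3,11/3] z:[23/3,40/3] -> miss, prune
    N11 x:[9,12] y:[5,26/3] z:[32/3,40/3] -> miss, prune
  N10 x:[1/2,9] y:[4/3,31/3] z:[2,25/3] -> hit [2,25/3], descend [6, 12]
    N6 x:[2,5] y:[4/3,23/3] z:[2,19/3] -> hit [2,5] leaf, test {P0@t=2, P5(miss)}
    N12 x:[1/2,9] y:[7,31/3] z:[3,25/3] -> hit [7,25/3] leaf, test {P8(miss), P15(miss)}

9 AABB tests over nodes [0, 1, 5, 8, 7, 11, 10, 6, 12]; 2 leaves entered; closest P0.

== RESULT ==
9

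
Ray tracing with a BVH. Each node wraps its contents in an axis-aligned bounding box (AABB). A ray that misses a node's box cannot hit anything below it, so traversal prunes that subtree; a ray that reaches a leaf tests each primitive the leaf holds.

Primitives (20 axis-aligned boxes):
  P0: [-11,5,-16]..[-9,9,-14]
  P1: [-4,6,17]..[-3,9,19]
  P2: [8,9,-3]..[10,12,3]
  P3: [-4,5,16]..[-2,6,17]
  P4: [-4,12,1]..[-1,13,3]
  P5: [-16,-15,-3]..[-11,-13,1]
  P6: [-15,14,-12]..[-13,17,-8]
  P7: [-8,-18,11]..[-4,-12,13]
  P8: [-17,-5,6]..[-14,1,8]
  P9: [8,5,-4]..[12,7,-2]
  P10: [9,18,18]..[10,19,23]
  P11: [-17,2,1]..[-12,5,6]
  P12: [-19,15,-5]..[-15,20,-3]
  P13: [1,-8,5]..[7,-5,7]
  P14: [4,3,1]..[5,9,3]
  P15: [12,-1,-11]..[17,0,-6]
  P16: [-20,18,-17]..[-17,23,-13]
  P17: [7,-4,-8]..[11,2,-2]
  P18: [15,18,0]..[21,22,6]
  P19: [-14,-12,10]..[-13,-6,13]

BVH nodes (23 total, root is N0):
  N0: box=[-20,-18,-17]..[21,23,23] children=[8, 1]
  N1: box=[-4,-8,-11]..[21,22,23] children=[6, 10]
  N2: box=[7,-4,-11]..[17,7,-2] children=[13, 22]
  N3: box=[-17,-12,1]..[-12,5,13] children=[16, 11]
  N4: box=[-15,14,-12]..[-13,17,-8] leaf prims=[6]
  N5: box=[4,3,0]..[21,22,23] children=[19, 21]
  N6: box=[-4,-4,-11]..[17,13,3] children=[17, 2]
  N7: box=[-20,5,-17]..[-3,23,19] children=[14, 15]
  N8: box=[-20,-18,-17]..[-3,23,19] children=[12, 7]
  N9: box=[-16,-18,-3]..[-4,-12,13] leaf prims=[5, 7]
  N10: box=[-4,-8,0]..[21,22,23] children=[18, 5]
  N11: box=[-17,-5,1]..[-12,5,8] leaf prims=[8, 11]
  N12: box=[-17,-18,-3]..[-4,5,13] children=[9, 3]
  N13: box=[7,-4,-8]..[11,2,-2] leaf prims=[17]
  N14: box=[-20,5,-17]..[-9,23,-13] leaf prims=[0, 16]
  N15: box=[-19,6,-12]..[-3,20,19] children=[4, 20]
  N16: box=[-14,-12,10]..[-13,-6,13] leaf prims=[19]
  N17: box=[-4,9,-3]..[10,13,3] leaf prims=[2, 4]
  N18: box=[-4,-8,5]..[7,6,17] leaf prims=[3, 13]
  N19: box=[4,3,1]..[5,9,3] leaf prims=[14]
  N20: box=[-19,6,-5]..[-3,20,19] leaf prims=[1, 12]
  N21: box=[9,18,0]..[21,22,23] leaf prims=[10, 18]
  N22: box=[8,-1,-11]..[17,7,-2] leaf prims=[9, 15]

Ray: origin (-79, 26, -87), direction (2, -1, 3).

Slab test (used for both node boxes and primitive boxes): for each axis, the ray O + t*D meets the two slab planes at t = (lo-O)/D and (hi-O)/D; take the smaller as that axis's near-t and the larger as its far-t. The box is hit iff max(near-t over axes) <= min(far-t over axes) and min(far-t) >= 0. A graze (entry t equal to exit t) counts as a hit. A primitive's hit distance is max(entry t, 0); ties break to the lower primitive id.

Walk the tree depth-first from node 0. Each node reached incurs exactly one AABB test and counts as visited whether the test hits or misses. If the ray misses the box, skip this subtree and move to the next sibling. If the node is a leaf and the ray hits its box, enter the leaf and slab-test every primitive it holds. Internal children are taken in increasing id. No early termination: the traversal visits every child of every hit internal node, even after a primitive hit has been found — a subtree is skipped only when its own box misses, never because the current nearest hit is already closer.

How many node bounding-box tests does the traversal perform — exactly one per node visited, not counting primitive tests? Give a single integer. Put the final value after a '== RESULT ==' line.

Traverse from the root:
N0 x:[59/2,50] y:[3,44] z:[70/3,110/3] -> hit [59/2,110/3], descend [1, 8]
  N1 x:[75/2,50] y:[4,34] z:[76/3,110/3] -> miss, prune
  N8 x:[59/2,38] y:[3,44] z:[70/3,106/3] -> hit [59/2,106/3], descend [7, 12]
    N7 x:[59/2,38] y:[3,21] z:[70/3,106/3] -> miss, prune
    N12 x:[31,75/2] y:[21,44] z:[28,100/3] -> hit [31,100/3], descend [3, 9]
      N3 x:[31,67/2] y:[21,38] z:[88/3,100/3] -> hit [31,100/3], descend [11, 16]
        N11 x:[31,67/2] y:[21,31] z:[88/3,95/3] -> hit [31,31] leaf, test {P8@t=31, P11(miss)}
        N16 x:[65/2,33] y:[32,38] z:[97/3,100/3] -> hit [65/2,33] leaf, test {P19@t=65/2}
      N9 x:[63/2,75/2] y:[38,44] z:[28,100/3] -> miss, prune

9 AABB tests over nodes [0, 1, 8, 7, 12, 3, 11, 16, 9]; 2 leaves entered; closest P8.

== RESULT ==
9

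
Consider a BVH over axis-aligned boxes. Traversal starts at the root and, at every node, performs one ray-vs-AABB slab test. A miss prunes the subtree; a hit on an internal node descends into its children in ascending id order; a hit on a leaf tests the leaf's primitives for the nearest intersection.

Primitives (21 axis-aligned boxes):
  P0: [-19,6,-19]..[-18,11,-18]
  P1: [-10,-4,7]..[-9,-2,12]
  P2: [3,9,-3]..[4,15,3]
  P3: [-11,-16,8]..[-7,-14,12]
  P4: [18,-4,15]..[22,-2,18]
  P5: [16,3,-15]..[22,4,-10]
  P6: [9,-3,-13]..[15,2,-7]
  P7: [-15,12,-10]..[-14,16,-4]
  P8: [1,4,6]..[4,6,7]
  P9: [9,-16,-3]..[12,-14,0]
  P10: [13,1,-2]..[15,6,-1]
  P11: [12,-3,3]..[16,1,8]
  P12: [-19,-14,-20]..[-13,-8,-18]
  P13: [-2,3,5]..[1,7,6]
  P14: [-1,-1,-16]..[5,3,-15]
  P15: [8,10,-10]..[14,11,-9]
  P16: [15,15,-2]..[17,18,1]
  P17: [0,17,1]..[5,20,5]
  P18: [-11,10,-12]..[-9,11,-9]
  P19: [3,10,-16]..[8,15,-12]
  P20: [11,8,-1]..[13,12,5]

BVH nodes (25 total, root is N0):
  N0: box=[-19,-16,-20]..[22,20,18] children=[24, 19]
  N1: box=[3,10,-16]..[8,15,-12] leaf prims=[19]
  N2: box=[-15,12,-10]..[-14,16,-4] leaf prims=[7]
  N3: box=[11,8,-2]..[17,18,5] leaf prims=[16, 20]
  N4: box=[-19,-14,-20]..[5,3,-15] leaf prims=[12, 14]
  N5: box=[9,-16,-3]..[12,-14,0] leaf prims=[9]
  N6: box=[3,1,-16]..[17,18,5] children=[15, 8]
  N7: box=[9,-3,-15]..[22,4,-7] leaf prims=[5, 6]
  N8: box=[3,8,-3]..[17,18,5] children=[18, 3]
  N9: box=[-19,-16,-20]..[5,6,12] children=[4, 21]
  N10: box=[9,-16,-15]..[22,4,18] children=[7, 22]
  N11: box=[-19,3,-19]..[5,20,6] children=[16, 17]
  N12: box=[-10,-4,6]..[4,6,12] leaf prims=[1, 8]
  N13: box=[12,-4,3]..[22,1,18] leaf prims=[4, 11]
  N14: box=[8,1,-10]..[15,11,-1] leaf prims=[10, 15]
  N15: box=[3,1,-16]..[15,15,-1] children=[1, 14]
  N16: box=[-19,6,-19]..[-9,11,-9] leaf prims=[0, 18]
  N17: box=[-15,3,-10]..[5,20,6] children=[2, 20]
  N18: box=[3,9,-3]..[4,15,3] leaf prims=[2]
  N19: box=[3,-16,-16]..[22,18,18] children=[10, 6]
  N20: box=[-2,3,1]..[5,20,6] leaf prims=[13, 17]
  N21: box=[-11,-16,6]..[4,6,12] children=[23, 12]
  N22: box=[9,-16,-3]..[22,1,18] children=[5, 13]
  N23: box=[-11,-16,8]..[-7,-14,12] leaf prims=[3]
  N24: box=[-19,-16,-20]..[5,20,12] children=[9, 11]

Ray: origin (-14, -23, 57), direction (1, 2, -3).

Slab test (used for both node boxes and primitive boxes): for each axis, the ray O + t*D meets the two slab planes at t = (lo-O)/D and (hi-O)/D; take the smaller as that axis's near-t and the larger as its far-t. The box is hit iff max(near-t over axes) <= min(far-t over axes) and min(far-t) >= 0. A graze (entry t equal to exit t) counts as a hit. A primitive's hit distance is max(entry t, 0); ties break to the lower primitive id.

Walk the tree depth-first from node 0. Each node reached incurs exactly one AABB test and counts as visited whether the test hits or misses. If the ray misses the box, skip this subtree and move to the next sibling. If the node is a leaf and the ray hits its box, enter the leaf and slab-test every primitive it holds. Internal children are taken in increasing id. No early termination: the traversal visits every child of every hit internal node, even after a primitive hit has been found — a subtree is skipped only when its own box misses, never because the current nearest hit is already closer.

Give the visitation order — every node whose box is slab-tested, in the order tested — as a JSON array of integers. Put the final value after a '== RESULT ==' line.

Walk:
N0 x:[-5,36] y:[7/2,43/2] z:[13,77/3] -> hit [13,43/2], descend [19, 24]
  N19 x:[17,36] y:[7/2,41/2] z:[13,73/3] -> hit [17,41/2], descend [6, 10]
    N6 x:[17,31] y:[12,41/2] z:[52/3,73/3] -> hit [52/3,41/2], descend [8, 15]
      N8 x:[17,31] y:[31/2,41/2] z:[52/3,20] -> hit [52/3,20], descend [3, 18]
        N3 x:[25,31] y:[31/2,41/2] z:[52/3,59/3] -> miss, prune
        N18 x:[17,18] y:[16,19] z:[18,20] -> hit [18,18] leaf, test {P2@t=18}
      N15 x:[17,29] y:[12,19] z:[58/3,73/3] -> miss, prune
    N10 x:[23,36] y:[7/2,27/2] z:[13,24] -> miss, prune
  N24 x:[-5,19] y:[7/2,43/2] z:[15,77/3] -> hit [15,19], descend [9, 11]
    N9 x:[-5,19] y:[7/2,29/2] z:[15,77/3] -> miss, prune
    N11 x:[-5,19] y:[13,43/2] z:[17,76/3] -> hit [17,19], descend [16, 17]
      N16 x:[-5,5] y:[29/2,17] z:[22,76/3] -> miss, prune
      N17 x:[-1,19] y:[13,43/2] z:[17,67/3] -> hit [17,19], descend [2, 20]
        N2 x:[-1,0] y:[35/2,39/2] z:[61/3,67/3] -> miss, prune
        N20 x:[12,19] y:[13,43/2] z:[17,56/3] -> hit [17,56/3] leaf, test {P13(miss), P17(miss)}

Summary -> nodes [0, 19, 6, 8, 3, 18, 15, 10, 24, 9, 11, 16, 17, 2, 20]; box-tests=15; leaf-entries=2; first=P2

== RESULT ==
[0, 19, 6, 8, 3, 18, 15, 10, 24, 9, 11, 16, 17, 2, 20]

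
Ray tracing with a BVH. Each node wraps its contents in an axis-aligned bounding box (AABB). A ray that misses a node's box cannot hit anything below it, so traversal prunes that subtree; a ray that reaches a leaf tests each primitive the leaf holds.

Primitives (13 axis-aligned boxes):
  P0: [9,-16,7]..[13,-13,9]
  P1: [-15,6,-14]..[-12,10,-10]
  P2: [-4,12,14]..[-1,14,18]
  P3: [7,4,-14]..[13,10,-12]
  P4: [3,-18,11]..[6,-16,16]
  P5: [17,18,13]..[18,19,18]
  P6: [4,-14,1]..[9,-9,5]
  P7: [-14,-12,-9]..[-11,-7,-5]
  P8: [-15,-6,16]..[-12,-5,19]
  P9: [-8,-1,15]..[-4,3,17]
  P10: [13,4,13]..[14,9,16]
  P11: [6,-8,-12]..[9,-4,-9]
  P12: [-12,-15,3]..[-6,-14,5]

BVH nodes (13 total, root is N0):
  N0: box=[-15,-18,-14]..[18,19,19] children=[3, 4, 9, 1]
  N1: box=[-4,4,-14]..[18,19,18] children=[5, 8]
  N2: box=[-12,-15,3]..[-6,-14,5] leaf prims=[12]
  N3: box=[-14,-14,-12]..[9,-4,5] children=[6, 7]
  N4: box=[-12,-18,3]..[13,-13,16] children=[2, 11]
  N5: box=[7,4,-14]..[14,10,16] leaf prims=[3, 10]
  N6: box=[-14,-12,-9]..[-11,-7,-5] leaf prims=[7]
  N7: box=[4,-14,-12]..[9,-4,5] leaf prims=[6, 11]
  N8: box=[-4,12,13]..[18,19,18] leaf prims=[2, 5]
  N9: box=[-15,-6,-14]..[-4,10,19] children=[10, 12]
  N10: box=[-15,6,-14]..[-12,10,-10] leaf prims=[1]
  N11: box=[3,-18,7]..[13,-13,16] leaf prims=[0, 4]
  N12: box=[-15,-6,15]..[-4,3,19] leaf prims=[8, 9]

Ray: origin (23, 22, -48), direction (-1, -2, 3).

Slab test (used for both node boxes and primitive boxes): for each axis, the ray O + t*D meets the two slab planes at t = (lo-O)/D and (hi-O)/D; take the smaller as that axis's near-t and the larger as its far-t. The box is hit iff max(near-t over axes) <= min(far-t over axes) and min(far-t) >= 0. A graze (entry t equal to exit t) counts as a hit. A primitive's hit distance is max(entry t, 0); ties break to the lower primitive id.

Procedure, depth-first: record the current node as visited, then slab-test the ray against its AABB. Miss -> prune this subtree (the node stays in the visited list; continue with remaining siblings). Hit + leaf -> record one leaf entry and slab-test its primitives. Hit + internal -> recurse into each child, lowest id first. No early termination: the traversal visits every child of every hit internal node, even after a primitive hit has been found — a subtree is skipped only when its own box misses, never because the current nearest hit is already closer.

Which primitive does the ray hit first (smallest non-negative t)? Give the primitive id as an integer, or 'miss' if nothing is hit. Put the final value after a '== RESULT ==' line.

Traverse from the root:
N0 x:[5,38] y:[3/2,20] z:[34/3,67/3] -> hit [34/3,20], descend [1, 3, 4, 9]
  N1 x:[5,27] y:[3/2,9] z:[34/3,22] -> miss, prune
  N3 x:[14,37] y:[13,18] z:[12,53/3] -> hit [14,53/3], descend [6, 7]
    N6 x:[34,37] y:[29/2,17] z:[13,43/3] -> miss, prune
    N7 x:[14,19] y:[13,18] z:[12,53/3] -> hit [14,53/3] leaf, test {P6@t=49/3, P11(miss)}
  N4 x:[10,35] y:[35/2,20] z:[17,64/3] -> hit [35/2,20], descend [2, 11]
    N2 x:[29,35] y:[18,37/2] z:[17,53/3] -> miss, prune
    N11 x:[10,20] y:[35/2,20] z:[55/3,64/3] -> hit [55/3,20] leaf, test {P0(miss), P4@t=59/3}
  N9 x:[27,38] y:[6,14] z:[34/3,67/3] -> miss, prune

Visited [0, 1, 3, 6, 7, 4, 2, 11, 9]. Tests: 9 box, 2 leaf. Nearest: P6.

== RESULT ==
6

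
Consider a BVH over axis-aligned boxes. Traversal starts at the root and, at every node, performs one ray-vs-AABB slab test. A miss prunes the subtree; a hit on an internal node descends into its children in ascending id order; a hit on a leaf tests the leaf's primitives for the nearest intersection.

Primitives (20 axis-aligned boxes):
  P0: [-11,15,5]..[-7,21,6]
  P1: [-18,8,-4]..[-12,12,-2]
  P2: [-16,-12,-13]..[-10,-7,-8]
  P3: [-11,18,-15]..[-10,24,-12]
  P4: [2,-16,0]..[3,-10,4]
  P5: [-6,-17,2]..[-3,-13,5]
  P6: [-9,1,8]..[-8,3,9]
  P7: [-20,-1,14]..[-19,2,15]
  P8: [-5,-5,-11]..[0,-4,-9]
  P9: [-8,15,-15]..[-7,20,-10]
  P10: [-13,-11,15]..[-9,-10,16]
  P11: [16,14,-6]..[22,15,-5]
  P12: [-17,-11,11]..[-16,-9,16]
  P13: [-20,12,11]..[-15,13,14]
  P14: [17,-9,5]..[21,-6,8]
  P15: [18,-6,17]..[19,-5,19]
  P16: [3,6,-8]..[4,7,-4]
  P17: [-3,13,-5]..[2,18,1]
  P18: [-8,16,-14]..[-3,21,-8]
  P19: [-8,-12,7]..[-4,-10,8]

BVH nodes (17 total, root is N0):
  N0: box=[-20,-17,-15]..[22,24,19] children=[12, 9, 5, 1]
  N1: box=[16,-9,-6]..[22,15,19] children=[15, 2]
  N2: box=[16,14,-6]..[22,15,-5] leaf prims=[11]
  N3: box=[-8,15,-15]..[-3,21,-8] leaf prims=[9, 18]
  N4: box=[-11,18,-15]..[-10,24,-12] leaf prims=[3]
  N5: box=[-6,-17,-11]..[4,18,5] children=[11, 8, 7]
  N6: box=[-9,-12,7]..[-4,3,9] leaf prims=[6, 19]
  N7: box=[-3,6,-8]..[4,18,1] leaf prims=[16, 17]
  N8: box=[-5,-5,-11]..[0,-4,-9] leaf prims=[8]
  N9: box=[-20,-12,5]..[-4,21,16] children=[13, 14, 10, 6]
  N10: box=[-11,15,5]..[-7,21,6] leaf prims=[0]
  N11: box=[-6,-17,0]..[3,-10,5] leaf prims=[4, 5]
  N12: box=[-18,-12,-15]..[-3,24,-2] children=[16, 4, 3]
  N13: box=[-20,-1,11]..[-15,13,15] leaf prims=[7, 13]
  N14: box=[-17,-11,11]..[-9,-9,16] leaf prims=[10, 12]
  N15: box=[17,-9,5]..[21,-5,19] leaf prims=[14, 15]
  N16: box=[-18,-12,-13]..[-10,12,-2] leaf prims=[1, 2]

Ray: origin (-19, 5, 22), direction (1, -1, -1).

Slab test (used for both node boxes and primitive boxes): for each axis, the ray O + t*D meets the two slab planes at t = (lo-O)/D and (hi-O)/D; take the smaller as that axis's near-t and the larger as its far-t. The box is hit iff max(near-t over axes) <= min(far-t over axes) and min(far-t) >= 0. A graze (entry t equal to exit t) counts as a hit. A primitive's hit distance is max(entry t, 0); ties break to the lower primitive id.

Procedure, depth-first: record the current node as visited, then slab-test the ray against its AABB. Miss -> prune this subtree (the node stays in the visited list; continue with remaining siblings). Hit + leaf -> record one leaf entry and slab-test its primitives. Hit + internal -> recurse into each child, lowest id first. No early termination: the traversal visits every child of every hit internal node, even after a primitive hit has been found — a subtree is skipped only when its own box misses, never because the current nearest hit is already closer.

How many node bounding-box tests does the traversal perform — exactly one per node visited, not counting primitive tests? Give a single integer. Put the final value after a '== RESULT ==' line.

Traverse from the root:
N0 x:[-1,41] y:[-19,22] z:[3,37] -> hit [3,22], descend [1, 5, 9, 12]
  N1 x:[35,41] y:[-10,14] z:[3,28] -> miss, prune
  N5 x:[13,23] y:[-13,22] z:[17,33] -> hit [17,22], descend [7, 8, 11]
    N7 x:[16,23] y:[-13,-1] z:[21,30] -> miss, prune
    N8 x:[14,19] y:[9,10] z:[31,33] -> miss, prune
    N11 x:[13,22] y:[15,22] z:[17,22] -> hit [17,22] leaf, test {P4@t=21, P5(miss)}
  N9 x:[-1,15] y:[-16,17] z:[6,17] -> hit [6,15], descend [6, 10, 13, 14]
    N6 x:[10,15] y:[2,17] z:[13,15] -> hit [13,15] leaf, test {P6(miss), P19@t=15}
    N10 x:[8,12] y:[-16,-10] z:[16,17] -> miss, prune
    N13 x:[-1,4] y:[-8,6] z:[7,11] -> miss, prune
    N14 x:[2,10] y:[14,16] z:[6,11] -> miss, prune
  N12 x:[1,16] y:[-19,17] z:[24,37] -> miss, prune

Summary -> nodes [0, 1, 5, 7, 8, 11, 9, 6, 10, 13, 14, 12]; box-tests=12; leaf-entries=2; first=P19

== RESULT ==
12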